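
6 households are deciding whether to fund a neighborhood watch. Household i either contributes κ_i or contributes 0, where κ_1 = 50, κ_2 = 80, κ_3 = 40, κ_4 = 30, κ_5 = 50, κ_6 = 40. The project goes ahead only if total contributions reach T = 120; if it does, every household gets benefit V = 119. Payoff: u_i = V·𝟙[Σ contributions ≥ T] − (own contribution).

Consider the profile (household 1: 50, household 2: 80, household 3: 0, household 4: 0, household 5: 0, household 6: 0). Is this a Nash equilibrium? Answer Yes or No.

Yes

Total = 130 ≥ 120: provided.
Household 1 (pledges 50, payoff 69): dropping to 0 → total 80, payoff 0. No gain.
Household 2 (pledges 80, payoff 39): dropping to 0 → total 50, payoff 0. No gain.
Household 3 (pledges 0, payoff 119): pledging 40 → total 170, payoff 79. No gain.
Household 4 (pledges 0, payoff 119): pledging 30 → total 160, payoff 89. No gain.
Household 5 (pledges 0, payoff 119): pledging 50 → total 180, payoff 69. No gain.
Household 6 (pledges 0, payoff 119): pledging 40 → total 170, payoff 79. No gain.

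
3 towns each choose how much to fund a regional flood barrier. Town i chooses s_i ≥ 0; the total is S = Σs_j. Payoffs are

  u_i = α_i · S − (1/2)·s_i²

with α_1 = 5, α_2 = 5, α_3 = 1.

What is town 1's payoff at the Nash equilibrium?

42.5

Town i's FOC: ∂u_i/∂s_i = α_i − s_i = 0, so s_i* = α_i.
NE contributions = (5, 5, 1); S = 11.
u_1 = α_1·S − ½·(s_1)² = 5·11 − ½·5² = 42.5.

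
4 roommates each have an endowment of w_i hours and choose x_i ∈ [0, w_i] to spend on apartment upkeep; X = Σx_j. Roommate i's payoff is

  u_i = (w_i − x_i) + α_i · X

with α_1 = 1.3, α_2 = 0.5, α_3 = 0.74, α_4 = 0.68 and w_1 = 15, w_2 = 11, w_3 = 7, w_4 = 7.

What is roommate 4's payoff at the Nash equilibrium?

∂u_i/∂x_i = α_i − 1, so roommate i contributes w_i if α_i > 1, else 0.
α_i > 1 for i ∈ {1}; NE contributions (15, 0, 0, 0), X = 15.
u_4 = (7 − 0) + 0.68·15 = 17.2.

17.2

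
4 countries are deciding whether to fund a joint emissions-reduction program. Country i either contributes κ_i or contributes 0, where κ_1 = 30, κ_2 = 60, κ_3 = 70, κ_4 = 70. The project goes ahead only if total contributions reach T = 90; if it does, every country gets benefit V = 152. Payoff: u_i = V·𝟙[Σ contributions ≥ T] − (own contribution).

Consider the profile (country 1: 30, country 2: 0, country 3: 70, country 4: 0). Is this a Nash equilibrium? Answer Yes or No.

Total = 100 ≥ 90: provided.
Country 1 (pledges 30, payoff 122): dropping to 0 → total 70, payoff 0. No gain.
Country 2 (pledges 0, payoff 152): pledging 60 → total 160, payoff 92. No gain.
Country 3 (pledges 70, payoff 82): dropping to 0 → total 30, payoff 0. No gain.
Country 4 (pledges 0, payoff 152): pledging 70 → total 170, payoff 82. No gain.

Yes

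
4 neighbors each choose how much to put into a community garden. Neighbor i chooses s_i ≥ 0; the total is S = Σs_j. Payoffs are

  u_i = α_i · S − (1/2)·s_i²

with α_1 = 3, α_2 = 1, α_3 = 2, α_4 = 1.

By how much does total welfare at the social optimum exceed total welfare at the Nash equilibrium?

Neighbor i's FOC: ∂u_i/∂s_i = α_i − s_i = 0, so s_i* = α_i.
NE contributions = (3, 1, 2, 1); S = 7.
W^NE = (Σα)·S − ½Σα_i² = 7² − ½·15 = 41.5.
Planner sets s_i = Σα_j = 7 for every i, so S^SO = 4·7 = 28.
W^SO = (Σα)·S^SO − ½·4·(Σα)² = (4/2)·7² = 98.
Deadweight loss = W^SO − W^NE = 56.5.

56.5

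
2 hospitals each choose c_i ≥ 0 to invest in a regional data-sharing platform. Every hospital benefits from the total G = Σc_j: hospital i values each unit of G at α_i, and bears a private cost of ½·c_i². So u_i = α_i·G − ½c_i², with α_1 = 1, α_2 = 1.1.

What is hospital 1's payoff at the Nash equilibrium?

Hospital i's FOC: ∂u_i/∂c_i = α_i − c_i = 0, so c_i* = α_i.
NE contributions = (1, 1.1); G = 2.1.
u_1 = α_1·G − ½·(c_1)² = 1·2.1 − ½·1² = 1.6.

1.6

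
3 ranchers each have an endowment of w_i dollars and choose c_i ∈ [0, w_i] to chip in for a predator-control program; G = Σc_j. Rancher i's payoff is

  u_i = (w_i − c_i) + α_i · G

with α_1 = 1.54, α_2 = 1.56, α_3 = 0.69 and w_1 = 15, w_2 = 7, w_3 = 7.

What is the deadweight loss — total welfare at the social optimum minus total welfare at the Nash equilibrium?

19.53

∂u_i/∂c_i = α_i − 1, so rancher i contributes w_i if α_i > 1, else 0.
α_i > 1 for i ∈ {1, 2}; NE contributions (15, 7, 0), G = 22.
W^NE = Σw_i − G^NE + (Σα_i)·G^NE = 29 + 2.79·22 = 90.38.
Planner: ∂(Σu_j)/∂c_i = Σα_j − 1 = 2.79 > 0, so everyone contributes w_i; G^SO = 29, W^SO = 29 + 2.79·29 = 109.91.
Deadweight loss = 19.53.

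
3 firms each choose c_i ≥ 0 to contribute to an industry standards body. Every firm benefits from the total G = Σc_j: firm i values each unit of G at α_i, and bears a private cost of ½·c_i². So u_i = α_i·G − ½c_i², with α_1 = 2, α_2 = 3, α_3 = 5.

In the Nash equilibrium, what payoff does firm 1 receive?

Firm i's FOC: ∂u_i/∂c_i = α_i − c_i = 0, so c_i* = α_i.
NE contributions = (2, 3, 5); G = 10.
u_1 = α_1·G − ½·(c_1)² = 2·10 − ½·2² = 18.

18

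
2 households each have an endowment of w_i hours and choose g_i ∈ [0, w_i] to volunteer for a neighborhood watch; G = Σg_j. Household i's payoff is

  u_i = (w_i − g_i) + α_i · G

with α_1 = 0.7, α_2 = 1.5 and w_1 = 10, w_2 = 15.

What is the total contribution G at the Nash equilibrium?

15

∂u_i/∂g_i = α_i − 1, so household i contributes w_i if α_i > 1, else 0.
α_i > 1 for i ∈ {2}; NE contributions (0, 15), G = 15.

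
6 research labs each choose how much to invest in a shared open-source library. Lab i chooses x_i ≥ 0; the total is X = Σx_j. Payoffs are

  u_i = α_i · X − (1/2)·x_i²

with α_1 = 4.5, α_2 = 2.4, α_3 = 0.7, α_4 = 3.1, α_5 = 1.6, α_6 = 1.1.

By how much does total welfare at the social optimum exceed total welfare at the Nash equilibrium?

Lab i's FOC: ∂u_i/∂x_i = α_i − x_i = 0, so x_i* = α_i.
NE contributions = (4.5, 2.4, 0.7, 3.1, 1.6, 1.1); X = 13.4.
W^NE = (Σα)·X − ½Σα_i² = 13.4² − ½·39.88 = 159.62.
Planner sets x_i = Σα_j = 13.4 for every i, so X^SO = 6·13.4 = 80.4.
W^SO = (Σα)·X^SO − ½·6·(Σα)² = (6/2)·13.4² = 538.68.
Deadweight loss = W^SO − W^NE = 379.06.

379.06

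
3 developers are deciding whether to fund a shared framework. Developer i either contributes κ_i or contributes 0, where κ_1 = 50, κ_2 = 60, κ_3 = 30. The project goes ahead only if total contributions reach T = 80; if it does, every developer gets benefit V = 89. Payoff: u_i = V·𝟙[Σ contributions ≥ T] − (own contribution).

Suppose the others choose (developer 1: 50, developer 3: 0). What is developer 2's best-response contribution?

60

Others' total = 50. Contributing 60 brings total to 110 ≥ 80: gain V − κ_2 = 29.
Best response: 60.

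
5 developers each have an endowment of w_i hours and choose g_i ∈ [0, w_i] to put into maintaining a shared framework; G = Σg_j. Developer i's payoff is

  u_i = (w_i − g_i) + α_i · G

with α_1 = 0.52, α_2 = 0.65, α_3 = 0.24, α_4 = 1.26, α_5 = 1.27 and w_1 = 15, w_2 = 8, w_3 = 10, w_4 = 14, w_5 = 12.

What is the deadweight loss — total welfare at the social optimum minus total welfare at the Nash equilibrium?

∂u_i/∂g_i = α_i − 1, so developer i contributes w_i if α_i > 1, else 0.
α_i > 1 for i ∈ {4, 5}; NE contributions (0, 0, 0, 14, 12), G = 26.
W^NE = Σw_i − G^NE + (Σα_i)·G^NE = 59 + 2.94·26 = 135.44.
Planner: ∂(Σu_j)/∂g_i = Σα_j − 1 = 2.94 > 0, so everyone contributes w_i; G^SO = 59, W^SO = 59 + 2.94·59 = 232.46.
Deadweight loss = 97.02.

97.02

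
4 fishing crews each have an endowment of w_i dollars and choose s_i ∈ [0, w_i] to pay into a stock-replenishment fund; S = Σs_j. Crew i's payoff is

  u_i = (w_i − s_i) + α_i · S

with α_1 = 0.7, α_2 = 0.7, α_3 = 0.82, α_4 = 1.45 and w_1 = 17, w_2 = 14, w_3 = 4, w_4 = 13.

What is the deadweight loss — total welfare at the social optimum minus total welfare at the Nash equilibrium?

∂u_i/∂s_i = α_i − 1, so crew i contributes w_i if α_i > 1, else 0.
α_i > 1 for i ∈ {4}; NE contributions (0, 0, 0, 13), S = 13.
W^NE = Σw_i − S^NE + (Σα_i)·S^NE = 48 + 2.67·13 = 82.71.
Planner: ∂(Σu_j)/∂s_i = Σα_j − 1 = 2.67 > 0, so everyone contributes w_i; S^SO = 48, W^SO = 48 + 2.67·48 = 176.16.
Deadweight loss = 93.45.

93.45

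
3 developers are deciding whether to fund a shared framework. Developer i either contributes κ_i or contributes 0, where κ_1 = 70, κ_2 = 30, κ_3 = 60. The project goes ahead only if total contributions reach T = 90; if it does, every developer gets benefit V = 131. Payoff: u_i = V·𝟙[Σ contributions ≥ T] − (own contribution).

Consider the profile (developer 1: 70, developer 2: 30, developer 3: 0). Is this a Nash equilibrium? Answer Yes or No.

Total = 100 ≥ 90: provided.
Developer 1 (pledges 70, payoff 61): dropping to 0 → total 30, payoff 0. No gain.
Developer 2 (pledges 30, payoff 101): dropping to 0 → total 70, payoff 0. No gain.
Developer 3 (pledges 0, payoff 131): pledging 60 → total 160, payoff 71. No gain.

Yes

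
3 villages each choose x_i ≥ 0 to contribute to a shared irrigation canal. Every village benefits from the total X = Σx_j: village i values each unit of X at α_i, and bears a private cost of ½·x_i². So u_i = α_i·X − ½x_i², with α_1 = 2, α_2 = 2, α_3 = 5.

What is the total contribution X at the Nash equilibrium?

Village i's FOC: ∂u_i/∂x_i = α_i − x_i = 0, so x_i* = α_i.
NE contributions = (2, 2, 5); X = 9.

9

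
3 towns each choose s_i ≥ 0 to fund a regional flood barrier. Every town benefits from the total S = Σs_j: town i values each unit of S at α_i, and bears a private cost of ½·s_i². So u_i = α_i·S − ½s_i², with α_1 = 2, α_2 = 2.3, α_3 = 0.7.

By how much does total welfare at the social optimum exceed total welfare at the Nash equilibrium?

Town i's FOC: ∂u_i/∂s_i = α_i − s_i = 0, so s_i* = α_i.
NE contributions = (2, 2.3, 0.7); S = 5.
W^NE = (Σα)·S − ½Σα_i² = 5² − ½·9.78 = 20.11.
Planner sets s_i = Σα_j = 5 for every i, so S^SO = 3·5 = 15.
W^SO = (Σα)·S^SO − ½·3·(Σα)² = (3/2)·5² = 37.5.
Deadweight loss = W^SO − W^NE = 17.39.

17.39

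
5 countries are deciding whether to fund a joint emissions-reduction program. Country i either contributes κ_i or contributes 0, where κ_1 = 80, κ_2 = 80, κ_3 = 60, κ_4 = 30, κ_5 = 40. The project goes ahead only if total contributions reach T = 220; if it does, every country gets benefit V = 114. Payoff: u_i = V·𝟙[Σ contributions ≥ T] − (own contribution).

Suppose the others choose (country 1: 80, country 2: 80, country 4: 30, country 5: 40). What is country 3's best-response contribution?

Others' total = 230 ≥ 220; contributing adds cost 60 for no extra benefit.
Best response: 0.

0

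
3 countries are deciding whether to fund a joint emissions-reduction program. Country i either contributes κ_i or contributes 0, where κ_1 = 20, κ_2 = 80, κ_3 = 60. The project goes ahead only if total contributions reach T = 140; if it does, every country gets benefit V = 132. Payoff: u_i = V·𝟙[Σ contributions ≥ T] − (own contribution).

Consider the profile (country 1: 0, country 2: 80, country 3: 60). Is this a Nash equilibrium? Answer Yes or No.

Yes

Total = 140 ≥ 140: provided.
Country 1 (pledges 0, payoff 132): pledging 20 → total 160, payoff 112. No gain.
Country 2 (pledges 80, payoff 52): dropping to 0 → total 60, payoff 0. No gain.
Country 3 (pledges 60, payoff 72): dropping to 0 → total 80, payoff 0. No gain.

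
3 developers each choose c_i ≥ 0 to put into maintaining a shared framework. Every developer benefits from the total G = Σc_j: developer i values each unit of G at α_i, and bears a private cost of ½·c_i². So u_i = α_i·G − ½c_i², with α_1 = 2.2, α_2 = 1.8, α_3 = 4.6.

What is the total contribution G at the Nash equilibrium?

8.6

Developer i's FOC: ∂u_i/∂c_i = α_i − c_i = 0, so c_i* = α_i.
NE contributions = (2.2, 1.8, 4.6); G = 8.6.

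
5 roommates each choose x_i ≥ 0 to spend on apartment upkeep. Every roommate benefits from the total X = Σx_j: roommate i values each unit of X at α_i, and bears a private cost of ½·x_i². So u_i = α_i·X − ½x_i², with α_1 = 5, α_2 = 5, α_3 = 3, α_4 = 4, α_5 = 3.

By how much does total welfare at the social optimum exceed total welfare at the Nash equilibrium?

642

Roommate i's FOC: ∂u_i/∂x_i = α_i − x_i = 0, so x_i* = α_i.
NE contributions = (5, 5, 3, 4, 3); X = 20.
W^NE = (Σα)·X − ½Σα_i² = 20² − ½·84 = 358.
Planner sets x_i = Σα_j = 20 for every i, so X^SO = 5·20 = 100.
W^SO = (Σα)·X^SO − ½·5·(Σα)² = (5/2)·20² = 1000.
Deadweight loss = W^SO − W^NE = 642.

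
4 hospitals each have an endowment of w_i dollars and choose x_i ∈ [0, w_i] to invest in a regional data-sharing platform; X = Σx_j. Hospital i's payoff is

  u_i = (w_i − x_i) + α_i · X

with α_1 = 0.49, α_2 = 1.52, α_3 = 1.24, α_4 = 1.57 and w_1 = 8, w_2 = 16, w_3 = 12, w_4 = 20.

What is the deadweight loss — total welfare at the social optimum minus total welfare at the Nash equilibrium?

∂u_i/∂x_i = α_i − 1, so hospital i contributes w_i if α_i > 1, else 0.
α_i > 1 for i ∈ {2, 3, 4}; NE contributions (0, 16, 12, 20), X = 48.
W^NE = Σw_i − X^NE + (Σα_i)·X^NE = 56 + 3.82·48 = 239.36.
Planner: ∂(Σu_j)/∂x_i = Σα_j − 1 = 3.82 > 0, so everyone contributes w_i; X^SO = 56, W^SO = 56 + 3.82·56 = 269.92.
Deadweight loss = 30.56.

30.56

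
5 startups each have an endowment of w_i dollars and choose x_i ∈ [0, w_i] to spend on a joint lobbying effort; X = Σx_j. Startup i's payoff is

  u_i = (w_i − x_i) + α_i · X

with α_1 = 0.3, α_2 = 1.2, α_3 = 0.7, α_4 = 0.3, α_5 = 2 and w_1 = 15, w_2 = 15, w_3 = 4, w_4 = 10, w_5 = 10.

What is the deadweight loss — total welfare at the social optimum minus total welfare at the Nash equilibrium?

∂u_i/∂x_i = α_i − 1, so startup i contributes w_i if α_i > 1, else 0.
α_i > 1 for i ∈ {2, 5}; NE contributions (0, 15, 0, 0, 10), X = 25.
W^NE = Σw_i − X^NE + (Σα_i)·X^NE = 54 + 3.5·25 = 141.5.
Planner: ∂(Σu_j)/∂x_i = Σα_j − 1 = 3.5 > 0, so everyone contributes w_i; X^SO = 54, W^SO = 54 + 3.5·54 = 243.
Deadweight loss = 101.5.

101.5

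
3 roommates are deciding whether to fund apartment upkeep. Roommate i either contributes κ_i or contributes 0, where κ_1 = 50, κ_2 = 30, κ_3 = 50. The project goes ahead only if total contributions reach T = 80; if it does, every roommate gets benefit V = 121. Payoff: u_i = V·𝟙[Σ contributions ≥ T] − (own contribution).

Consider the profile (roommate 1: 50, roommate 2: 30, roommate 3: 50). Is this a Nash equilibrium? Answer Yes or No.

No

Total = 130 ≥ 80: provided.
Roommate 1 (pledges 50, payoff 71): dropping to 0 → total 80, payoff 121. Profitable deviation.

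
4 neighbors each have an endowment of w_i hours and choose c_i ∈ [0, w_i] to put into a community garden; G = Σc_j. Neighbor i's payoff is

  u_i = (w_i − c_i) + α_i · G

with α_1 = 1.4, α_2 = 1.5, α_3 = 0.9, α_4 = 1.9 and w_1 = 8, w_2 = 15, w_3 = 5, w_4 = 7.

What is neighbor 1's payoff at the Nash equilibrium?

42

∂u_i/∂c_i = α_i − 1, so neighbor i contributes w_i if α_i > 1, else 0.
α_i > 1 for i ∈ {1, 2, 4}; NE contributions (8, 15, 0, 7), G = 30.
u_1 = (8 − 8) + 1.4·30 = 42.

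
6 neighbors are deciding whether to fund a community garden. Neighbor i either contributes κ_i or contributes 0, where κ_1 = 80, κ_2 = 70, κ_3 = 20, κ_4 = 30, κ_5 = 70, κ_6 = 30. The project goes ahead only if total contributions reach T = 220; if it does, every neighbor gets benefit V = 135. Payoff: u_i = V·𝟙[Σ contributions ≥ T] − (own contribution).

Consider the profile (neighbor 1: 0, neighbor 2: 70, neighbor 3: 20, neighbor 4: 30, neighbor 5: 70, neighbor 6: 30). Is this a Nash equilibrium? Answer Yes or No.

Total = 220 ≥ 220: provided.
Neighbor 1 (pledges 0, payoff 135): pledging 80 → total 300, payoff 55. No gain.
Neighbor 2 (pledges 70, payoff 65): dropping to 0 → total 150, payoff 0. No gain.
Neighbor 3 (pledges 20, payoff 115): dropping to 0 → total 200, payoff 0. No gain.
Neighbor 4 (pledges 30, payoff 105): dropping to 0 → total 190, payoff 0. No gain.
Neighbor 5 (pledges 70, payoff 65): dropping to 0 → total 150, payoff 0. No gain.
Neighbor 6 (pledges 30, payoff 105): dropping to 0 → total 190, payoff 0. No gain.

Yes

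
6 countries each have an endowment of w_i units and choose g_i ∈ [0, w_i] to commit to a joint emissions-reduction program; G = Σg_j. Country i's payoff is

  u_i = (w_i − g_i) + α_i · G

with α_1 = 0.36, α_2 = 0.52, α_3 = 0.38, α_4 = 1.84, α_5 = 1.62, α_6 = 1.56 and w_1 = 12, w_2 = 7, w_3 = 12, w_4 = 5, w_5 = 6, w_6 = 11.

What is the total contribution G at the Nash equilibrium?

22

∂u_i/∂g_i = α_i − 1, so country i contributes w_i if α_i > 1, else 0.
α_i > 1 for i ∈ {4, 5, 6}; NE contributions (0, 0, 0, 5, 6, 11), G = 22.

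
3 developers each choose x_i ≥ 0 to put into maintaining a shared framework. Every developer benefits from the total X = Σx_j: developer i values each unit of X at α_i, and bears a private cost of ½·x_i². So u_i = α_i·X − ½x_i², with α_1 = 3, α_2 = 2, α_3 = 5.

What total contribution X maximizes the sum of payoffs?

30

Planner FOC: ∂(Σu_j)/∂x_i = (Σα_j) − x_i = 0, so x_i^SO = Σα_j = 10 for every i; X^SO = 30.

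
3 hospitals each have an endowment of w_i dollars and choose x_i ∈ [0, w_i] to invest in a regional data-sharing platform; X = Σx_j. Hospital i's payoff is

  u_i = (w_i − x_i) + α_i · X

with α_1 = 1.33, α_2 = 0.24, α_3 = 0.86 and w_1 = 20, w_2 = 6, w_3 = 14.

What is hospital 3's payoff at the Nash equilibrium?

∂u_i/∂x_i = α_i − 1, so hospital i contributes w_i if α_i > 1, else 0.
α_i > 1 for i ∈ {1}; NE contributions (20, 0, 0), X = 20.
u_3 = (14 − 0) + 0.86·20 = 31.2.

31.2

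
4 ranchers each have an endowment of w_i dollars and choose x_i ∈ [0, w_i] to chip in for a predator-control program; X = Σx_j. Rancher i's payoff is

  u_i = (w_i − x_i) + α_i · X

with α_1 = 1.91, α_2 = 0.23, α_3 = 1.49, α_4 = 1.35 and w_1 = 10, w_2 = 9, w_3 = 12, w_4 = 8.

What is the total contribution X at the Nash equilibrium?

30

∂u_i/∂x_i = α_i − 1, so rancher i contributes w_i if α_i > 1, else 0.
α_i > 1 for i ∈ {1, 3, 4}; NE contributions (10, 0, 12, 8), X = 30.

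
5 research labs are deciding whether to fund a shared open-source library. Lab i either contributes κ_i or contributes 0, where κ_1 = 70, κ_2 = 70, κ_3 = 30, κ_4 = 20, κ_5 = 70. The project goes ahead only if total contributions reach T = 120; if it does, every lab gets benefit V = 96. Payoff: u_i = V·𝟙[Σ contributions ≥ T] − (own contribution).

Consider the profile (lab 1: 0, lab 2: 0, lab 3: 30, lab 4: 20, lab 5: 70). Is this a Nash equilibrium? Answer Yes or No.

Total = 120 ≥ 120: provided.
Lab 1 (pledges 0, payoff 96): pledging 70 → total 190, payoff 26. No gain.
Lab 2 (pledges 0, payoff 96): pledging 70 → total 190, payoff 26. No gain.
Lab 3 (pledges 30, payoff 66): dropping to 0 → total 90, payoff 0. No gain.
Lab 4 (pledges 20, payoff 76): dropping to 0 → total 100, payoff 0. No gain.
Lab 5 (pledges 70, payoff 26): dropping to 0 → total 50, payoff 0. No gain.

Yes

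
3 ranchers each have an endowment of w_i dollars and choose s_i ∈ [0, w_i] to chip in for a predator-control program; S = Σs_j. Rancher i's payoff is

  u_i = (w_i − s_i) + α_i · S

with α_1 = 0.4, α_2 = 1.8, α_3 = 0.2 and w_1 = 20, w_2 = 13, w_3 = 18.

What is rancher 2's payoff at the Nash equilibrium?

∂u_i/∂s_i = α_i − 1, so rancher i contributes w_i if α_i > 1, else 0.
α_i > 1 for i ∈ {2}; NE contributions (0, 13, 0), S = 13.
u_2 = (13 − 13) + 1.8·13 = 23.4.

23.4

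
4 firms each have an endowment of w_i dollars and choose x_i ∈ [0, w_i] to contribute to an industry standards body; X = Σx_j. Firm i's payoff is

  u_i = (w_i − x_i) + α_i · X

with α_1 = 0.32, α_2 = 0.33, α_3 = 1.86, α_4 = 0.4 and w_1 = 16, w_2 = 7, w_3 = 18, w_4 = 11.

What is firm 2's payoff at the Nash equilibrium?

12.94

∂u_i/∂x_i = α_i − 1, so firm i contributes w_i if α_i > 1, else 0.
α_i > 1 for i ∈ {3}; NE contributions (0, 0, 18, 0), X = 18.
u_2 = (7 − 0) + 0.33·18 = 12.94.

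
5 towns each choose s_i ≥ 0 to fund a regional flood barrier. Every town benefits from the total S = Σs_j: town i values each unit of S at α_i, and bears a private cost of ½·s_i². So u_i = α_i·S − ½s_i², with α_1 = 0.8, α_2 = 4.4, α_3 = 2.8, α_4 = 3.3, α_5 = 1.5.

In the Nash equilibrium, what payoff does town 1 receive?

Town i's FOC: ∂u_i/∂s_i = α_i − s_i = 0, so s_i* = α_i.
NE contributions = (0.8, 4.4, 2.8, 3.3, 1.5); S = 12.8.
u_1 = α_1·S − ½·(s_1)² = 0.8·12.8 − ½·0.8² = 9.92.

9.92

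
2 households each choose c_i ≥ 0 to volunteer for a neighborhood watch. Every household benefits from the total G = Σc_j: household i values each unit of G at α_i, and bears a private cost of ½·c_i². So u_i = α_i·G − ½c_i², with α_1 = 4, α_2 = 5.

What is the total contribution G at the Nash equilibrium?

9

Household i's FOC: ∂u_i/∂c_i = α_i − c_i = 0, so c_i* = α_i.
NE contributions = (4, 5); G = 9.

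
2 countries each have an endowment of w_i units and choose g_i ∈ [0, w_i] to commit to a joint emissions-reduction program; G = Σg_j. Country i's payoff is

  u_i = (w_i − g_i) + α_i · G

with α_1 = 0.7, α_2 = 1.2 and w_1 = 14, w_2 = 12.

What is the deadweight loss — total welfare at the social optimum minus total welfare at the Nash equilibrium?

12.6

∂u_i/∂g_i = α_i − 1, so country i contributes w_i if α_i > 1, else 0.
α_i > 1 for i ∈ {2}; NE contributions (0, 12), G = 12.
W^NE = Σw_i − G^NE + (Σα_i)·G^NE = 26 + 0.9·12 = 36.8.
Planner: ∂(Σu_j)/∂g_i = Σα_j − 1 = 0.9 > 0, so everyone contributes w_i; G^SO = 26, W^SO = 26 + 0.9·26 = 49.4.
Deadweight loss = 12.6.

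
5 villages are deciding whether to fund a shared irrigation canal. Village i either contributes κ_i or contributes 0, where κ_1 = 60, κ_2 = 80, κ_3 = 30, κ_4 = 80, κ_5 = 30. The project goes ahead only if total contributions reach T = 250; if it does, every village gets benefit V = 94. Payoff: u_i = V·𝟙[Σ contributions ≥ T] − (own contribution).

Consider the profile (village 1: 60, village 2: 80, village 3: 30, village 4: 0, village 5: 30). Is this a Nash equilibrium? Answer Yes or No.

No

Total = 200 < 250: not provided.
Village 1 (pledges 60, payoff -60): dropping to 0 → total 140, payoff 0. Profitable deviation.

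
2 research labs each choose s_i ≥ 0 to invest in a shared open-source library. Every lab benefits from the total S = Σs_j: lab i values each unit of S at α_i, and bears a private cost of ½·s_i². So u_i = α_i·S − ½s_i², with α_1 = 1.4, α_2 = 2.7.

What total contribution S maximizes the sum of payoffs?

8.2

Planner FOC: ∂(Σu_j)/∂s_i = (Σα_j) − s_i = 0, so s_i^SO = Σα_j = 4.1 for every i; S^SO = 8.2.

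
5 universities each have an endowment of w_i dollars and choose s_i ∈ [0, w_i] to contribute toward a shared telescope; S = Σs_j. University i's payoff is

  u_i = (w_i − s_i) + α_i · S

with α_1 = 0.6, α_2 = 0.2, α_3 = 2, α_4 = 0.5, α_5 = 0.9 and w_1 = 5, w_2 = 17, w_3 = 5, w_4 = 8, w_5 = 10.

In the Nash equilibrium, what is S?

5

∂u_i/∂s_i = α_i − 1, so university i contributes w_i if α_i > 1, else 0.
α_i > 1 for i ∈ {3}; NE contributions (0, 0, 5, 0, 0), S = 5.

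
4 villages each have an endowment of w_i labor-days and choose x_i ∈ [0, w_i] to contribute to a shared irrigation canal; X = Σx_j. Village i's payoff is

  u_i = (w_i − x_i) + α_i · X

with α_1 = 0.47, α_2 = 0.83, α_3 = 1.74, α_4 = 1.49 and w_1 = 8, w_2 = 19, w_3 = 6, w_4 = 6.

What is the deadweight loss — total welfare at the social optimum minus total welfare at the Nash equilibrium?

95.31

∂u_i/∂x_i = α_i − 1, so village i contributes w_i if α_i > 1, else 0.
α_i > 1 for i ∈ {3, 4}; NE contributions (0, 0, 6, 6), X = 12.
W^NE = Σw_i − X^NE + (Σα_i)·X^NE = 39 + 3.53·12 = 81.36.
Planner: ∂(Σu_j)/∂x_i = Σα_j − 1 = 3.53 > 0, so everyone contributes w_i; X^SO = 39, W^SO = 39 + 3.53·39 = 176.67.
Deadweight loss = 95.31.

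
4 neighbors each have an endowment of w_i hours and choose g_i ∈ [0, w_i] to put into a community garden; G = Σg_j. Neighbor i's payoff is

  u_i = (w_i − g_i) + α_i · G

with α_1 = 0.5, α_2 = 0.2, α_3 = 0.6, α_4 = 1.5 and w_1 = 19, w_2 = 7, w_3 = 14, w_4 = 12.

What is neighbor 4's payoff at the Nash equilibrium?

∂u_i/∂g_i = α_i − 1, so neighbor i contributes w_i if α_i > 1, else 0.
α_i > 1 for i ∈ {4}; NE contributions (0, 0, 0, 12), G = 12.
u_4 = (12 − 12) + 1.5·12 = 18.

18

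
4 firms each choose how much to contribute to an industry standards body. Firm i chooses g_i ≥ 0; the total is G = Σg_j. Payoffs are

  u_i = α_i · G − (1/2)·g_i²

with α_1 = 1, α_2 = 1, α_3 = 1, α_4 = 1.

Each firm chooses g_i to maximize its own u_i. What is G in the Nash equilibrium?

Firm i's FOC: ∂u_i/∂g_i = α_i − g_i = 0, so g_i* = α_i.
NE contributions = (1, 1, 1, 1); G = 4.

4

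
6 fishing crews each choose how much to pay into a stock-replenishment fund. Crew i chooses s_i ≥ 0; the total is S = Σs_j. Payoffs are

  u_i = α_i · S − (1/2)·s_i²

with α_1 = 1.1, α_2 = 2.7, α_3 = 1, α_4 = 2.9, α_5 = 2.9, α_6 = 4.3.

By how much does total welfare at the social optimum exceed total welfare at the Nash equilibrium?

Crew i's FOC: ∂u_i/∂s_i = α_i − s_i = 0, so s_i* = α_i.
NE contributions = (1.1, 2.7, 1, 2.9, 2.9, 4.3); S = 14.9.
W^NE = (Σα)·S − ½Σα_i² = 14.9² − ½·44.81 = 199.605.
Planner sets s_i = Σα_j = 14.9 for every i, so S^SO = 6·14.9 = 89.4.
W^SO = (Σα)·S^SO − ½·6·(Σα)² = (6/2)·14.9² = 666.03.
Deadweight loss = W^SO − W^NE = 466.425.

466.425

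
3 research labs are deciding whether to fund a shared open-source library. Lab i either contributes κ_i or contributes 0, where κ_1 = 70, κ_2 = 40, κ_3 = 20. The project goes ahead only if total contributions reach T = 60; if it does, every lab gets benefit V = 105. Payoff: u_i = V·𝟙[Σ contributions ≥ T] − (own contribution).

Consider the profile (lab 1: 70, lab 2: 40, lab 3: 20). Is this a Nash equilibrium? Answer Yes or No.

No

Total = 130 ≥ 60: provided.
Lab 1 (pledges 70, payoff 35): dropping to 0 → total 60, payoff 105. Profitable deviation.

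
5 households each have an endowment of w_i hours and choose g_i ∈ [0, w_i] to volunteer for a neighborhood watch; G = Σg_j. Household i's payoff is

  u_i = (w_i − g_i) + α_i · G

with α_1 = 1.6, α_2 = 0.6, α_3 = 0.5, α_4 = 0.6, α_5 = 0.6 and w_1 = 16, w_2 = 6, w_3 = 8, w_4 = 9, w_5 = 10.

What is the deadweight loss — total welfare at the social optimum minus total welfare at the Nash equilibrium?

95.7

∂u_i/∂g_i = α_i − 1, so household i contributes w_i if α_i > 1, else 0.
α_i > 1 for i ∈ {1}; NE contributions (16, 0, 0, 0, 0), G = 16.
W^NE = Σw_i − G^NE + (Σα_i)·G^NE = 49 + 2.9·16 = 95.4.
Planner: ∂(Σu_j)/∂g_i = Σα_j − 1 = 2.9 > 0, so everyone contributes w_i; G^SO = 49, W^SO = 49 + 2.9·49 = 191.1.
Deadweight loss = 95.7.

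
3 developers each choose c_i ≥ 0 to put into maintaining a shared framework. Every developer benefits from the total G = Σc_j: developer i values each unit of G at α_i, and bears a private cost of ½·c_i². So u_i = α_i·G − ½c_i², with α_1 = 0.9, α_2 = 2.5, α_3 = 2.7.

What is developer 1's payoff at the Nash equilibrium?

5.085

Developer i's FOC: ∂u_i/∂c_i = α_i − c_i = 0, so c_i* = α_i.
NE contributions = (0.9, 2.5, 2.7); G = 6.1.
u_1 = α_1·G − ½·(c_1)² = 0.9·6.1 − ½·0.9² = 5.085.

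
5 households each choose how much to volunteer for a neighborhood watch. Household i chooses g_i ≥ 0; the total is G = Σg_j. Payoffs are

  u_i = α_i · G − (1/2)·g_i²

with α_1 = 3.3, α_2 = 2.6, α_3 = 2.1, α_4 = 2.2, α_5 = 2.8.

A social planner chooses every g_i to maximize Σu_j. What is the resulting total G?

65

Planner FOC: ∂(Σu_j)/∂g_i = (Σα_j) − g_i = 0, so g_i^SO = Σα_j = 13 for every i; G^SO = 65.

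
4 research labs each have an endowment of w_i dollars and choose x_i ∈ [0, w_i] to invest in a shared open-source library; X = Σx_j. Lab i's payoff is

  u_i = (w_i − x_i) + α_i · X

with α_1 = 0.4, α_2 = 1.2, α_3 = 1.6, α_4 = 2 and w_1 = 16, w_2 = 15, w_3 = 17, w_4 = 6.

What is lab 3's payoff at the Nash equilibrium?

60.8

∂u_i/∂x_i = α_i − 1, so lab i contributes w_i if α_i > 1, else 0.
α_i > 1 for i ∈ {2, 3, 4}; NE contributions (0, 15, 17, 6), X = 38.
u_3 = (17 − 17) + 1.6·38 = 60.8.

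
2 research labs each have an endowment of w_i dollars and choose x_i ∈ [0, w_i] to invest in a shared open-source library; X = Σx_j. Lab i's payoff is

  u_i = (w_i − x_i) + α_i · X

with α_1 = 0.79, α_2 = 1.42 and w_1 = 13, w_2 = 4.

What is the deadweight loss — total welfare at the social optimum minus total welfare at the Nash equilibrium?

∂u_i/∂x_i = α_i − 1, so lab i contributes w_i if α_i > 1, else 0.
α_i > 1 for i ∈ {2}; NE contributions (0, 4), X = 4.
W^NE = Σw_i − X^NE + (Σα_i)·X^NE = 17 + 1.21·4 = 21.84.
Planner: ∂(Σu_j)/∂x_i = Σα_j − 1 = 1.21 > 0, so everyone contributes w_i; X^SO = 17, W^SO = 17 + 1.21·17 = 37.57.
Deadweight loss = 15.73.

15.73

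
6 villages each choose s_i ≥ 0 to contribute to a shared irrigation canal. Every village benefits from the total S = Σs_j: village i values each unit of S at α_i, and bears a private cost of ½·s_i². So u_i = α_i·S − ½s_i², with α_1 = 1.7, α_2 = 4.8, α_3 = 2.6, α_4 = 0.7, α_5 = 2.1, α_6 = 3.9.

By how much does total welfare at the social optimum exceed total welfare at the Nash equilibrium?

Village i's FOC: ∂u_i/∂s_i = α_i − s_i = 0, so s_i* = α_i.
NE contributions = (1.7, 4.8, 2.6, 0.7, 2.1, 3.9); S = 15.8.
W^NE = (Σα)·S − ½Σα_i² = 15.8² − ½·52.8 = 223.24.
Planner sets s_i = Σα_j = 15.8 for every i, so S^SO = 6·15.8 = 94.8.
W^SO = (Σα)·S^SO − ½·6·(Σα)² = (6/2)·15.8² = 748.92.
Deadweight loss = W^SO − W^NE = 525.68.

525.68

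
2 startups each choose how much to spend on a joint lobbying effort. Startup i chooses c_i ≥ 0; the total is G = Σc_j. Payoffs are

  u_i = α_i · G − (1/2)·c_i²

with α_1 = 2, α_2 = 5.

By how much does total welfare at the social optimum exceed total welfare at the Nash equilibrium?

Startup i's FOC: ∂u_i/∂c_i = α_i − c_i = 0, so c_i* = α_i.
NE contributions = (2, 5); G = 7.
W^NE = (Σα)·G − ½Σα_i² = 7² − ½·29 = 34.5.
Planner sets c_i = Σα_j = 7 for every i, so G^SO = 2·7 = 14.
W^SO = (Σα)·G^SO − ½·2·(Σα)² = (2/2)·7² = 49.
Deadweight loss = W^SO − W^NE = 14.5.

14.5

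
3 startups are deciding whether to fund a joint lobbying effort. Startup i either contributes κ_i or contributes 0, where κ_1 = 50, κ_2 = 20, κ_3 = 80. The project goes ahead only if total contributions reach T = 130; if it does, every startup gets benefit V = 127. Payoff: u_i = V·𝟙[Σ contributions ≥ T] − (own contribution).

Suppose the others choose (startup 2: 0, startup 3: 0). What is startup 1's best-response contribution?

Others' total = 0. Even contributing 50 gives 50 < 130: no benefit either way.
Best response: 0.

0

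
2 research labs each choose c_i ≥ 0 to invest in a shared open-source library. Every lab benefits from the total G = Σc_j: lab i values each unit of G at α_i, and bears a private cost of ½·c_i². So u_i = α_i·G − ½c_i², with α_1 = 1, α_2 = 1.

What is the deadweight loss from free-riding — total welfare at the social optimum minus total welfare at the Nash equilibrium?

Lab i's FOC: ∂u_i/∂c_i = α_i − c_i = 0, so c_i* = α_i.
NE contributions = (1, 1); G = 2.
W^NE = (Σα)·G − ½Σα_i² = 2² − ½·2 = 3.
Planner sets c_i = Σα_j = 2 for every i, so G^SO = 2·2 = 4.
W^SO = (Σα)·G^SO − ½·2·(Σα)² = (2/2)·2² = 4.
Deadweight loss = W^SO − W^NE = 1.

1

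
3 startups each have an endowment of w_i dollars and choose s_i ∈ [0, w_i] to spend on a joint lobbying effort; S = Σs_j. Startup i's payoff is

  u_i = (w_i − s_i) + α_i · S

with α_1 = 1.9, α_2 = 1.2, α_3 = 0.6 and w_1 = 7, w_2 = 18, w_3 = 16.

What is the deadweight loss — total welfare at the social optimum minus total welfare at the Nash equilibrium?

∂u_i/∂s_i = α_i − 1, so startup i contributes w_i if α_i > 1, else 0.
α_i > 1 for i ∈ {1, 2}; NE contributions (7, 18, 0), S = 25.
W^NE = Σw_i − S^NE + (Σα_i)·S^NE = 41 + 2.7·25 = 108.5.
Planner: ∂(Σu_j)/∂s_i = Σα_j − 1 = 2.7 > 0, so everyone contributes w_i; S^SO = 41, W^SO = 41 + 2.7·41 = 151.7.
Deadweight loss = 43.2.

43.2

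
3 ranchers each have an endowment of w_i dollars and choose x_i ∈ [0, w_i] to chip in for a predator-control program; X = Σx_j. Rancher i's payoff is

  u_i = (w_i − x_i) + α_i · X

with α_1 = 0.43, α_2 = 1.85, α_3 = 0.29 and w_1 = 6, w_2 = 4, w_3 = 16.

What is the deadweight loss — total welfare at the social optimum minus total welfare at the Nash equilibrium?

34.54

∂u_i/∂x_i = α_i − 1, so rancher i contributes w_i if α_i > 1, else 0.
α_i > 1 for i ∈ {2}; NE contributions (0, 4, 0), X = 4.
W^NE = Σw_i − X^NE + (Σα_i)·X^NE = 26 + 1.57·4 = 32.28.
Planner: ∂(Σu_j)/∂x_i = Σα_j − 1 = 1.57 > 0, so everyone contributes w_i; X^SO = 26, W^SO = 26 + 1.57·26 = 66.82.
Deadweight loss = 34.54.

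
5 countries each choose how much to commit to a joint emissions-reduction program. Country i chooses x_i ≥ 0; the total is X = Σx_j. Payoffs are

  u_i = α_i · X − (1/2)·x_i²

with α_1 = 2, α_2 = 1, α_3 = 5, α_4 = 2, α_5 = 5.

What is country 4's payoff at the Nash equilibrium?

Country i's FOC: ∂u_i/∂x_i = α_i − x_i = 0, so x_i* = α_i.
NE contributions = (2, 1, 5, 2, 5); X = 15.
u_4 = α_4·X − ½·(x_4)² = 2·15 − ½·2² = 28.

28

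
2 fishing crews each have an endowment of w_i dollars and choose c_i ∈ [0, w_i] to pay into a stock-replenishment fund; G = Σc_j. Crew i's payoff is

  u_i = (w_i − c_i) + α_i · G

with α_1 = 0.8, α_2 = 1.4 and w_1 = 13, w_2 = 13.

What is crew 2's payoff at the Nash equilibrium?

18.2

∂u_i/∂c_i = α_i − 1, so crew i contributes w_i if α_i > 1, else 0.
α_i > 1 for i ∈ {2}; NE contributions (0, 13), G = 13.
u_2 = (13 − 13) + 1.4·13 = 18.2.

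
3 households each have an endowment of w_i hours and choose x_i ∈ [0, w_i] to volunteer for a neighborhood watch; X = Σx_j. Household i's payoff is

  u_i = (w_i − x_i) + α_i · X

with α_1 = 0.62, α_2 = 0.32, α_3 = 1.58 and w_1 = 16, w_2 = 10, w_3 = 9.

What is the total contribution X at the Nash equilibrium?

∂u_i/∂x_i = α_i − 1, so household i contributes w_i if α_i > 1, else 0.
α_i > 1 for i ∈ {3}; NE contributions (0, 0, 9), X = 9.

9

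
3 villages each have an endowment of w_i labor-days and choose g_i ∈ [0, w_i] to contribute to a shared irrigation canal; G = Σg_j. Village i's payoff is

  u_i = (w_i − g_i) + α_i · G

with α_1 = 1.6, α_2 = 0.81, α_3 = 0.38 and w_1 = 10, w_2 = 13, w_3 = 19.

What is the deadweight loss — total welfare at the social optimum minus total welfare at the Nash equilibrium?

∂u_i/∂g_i = α_i − 1, so village i contributes w_i if α_i > 1, else 0.
α_i > 1 for i ∈ {1}; NE contributions (10, 0, 0), G = 10.
W^NE = Σw_i − G^NE + (Σα_i)·G^NE = 42 + 1.79·10 = 59.9.
Planner: ∂(Σu_j)/∂g_i = Σα_j − 1 = 1.79 > 0, so everyone contributes w_i; G^SO = 42, W^SO = 42 + 1.79·42 = 117.18.
Deadweight loss = 57.28.

57.28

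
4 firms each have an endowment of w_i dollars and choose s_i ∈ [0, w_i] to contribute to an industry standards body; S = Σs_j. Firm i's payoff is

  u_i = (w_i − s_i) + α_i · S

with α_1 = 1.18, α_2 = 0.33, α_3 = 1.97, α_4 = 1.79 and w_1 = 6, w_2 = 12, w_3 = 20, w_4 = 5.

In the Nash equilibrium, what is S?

31

∂u_i/∂s_i = α_i − 1, so firm i contributes w_i if α_i > 1, else 0.
α_i > 1 for i ∈ {1, 3, 4}; NE contributions (6, 0, 20, 5), S = 31.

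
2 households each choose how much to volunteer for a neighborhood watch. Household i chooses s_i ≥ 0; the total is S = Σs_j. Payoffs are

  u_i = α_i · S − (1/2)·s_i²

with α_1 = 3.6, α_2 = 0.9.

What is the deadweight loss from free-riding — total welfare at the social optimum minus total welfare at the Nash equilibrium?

6.885

Household i's FOC: ∂u_i/∂s_i = α_i − s_i = 0, so s_i* = α_i.
NE contributions = (3.6, 0.9); S = 4.5.
W^NE = (Σα)·S − ½Σα_i² = 4.5² − ½·13.77 = 13.365.
Planner sets s_i = Σα_j = 4.5 for every i, so S^SO = 2·4.5 = 9.
W^SO = (Σα)·S^SO − ½·2·(Σα)² = (2/2)·4.5² = 20.25.
Deadweight loss = W^SO − W^NE = 6.885.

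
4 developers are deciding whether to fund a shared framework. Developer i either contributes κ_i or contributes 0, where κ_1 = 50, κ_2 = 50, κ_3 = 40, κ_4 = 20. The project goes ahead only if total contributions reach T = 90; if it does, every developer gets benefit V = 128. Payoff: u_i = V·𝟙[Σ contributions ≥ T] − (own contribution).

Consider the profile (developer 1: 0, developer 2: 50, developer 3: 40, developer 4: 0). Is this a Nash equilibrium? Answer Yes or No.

Total = 90 ≥ 90: provided.
Developer 1 (pledges 0, payoff 128): pledging 50 → total 140, payoff 78. No gain.
Developer 2 (pledges 50, payoff 78): dropping to 0 → total 40, payoff 0. No gain.
Developer 3 (pledges 40, payoff 88): dropping to 0 → total 50, payoff 0. No gain.
Developer 4 (pledges 0, payoff 128): pledging 20 → total 110, payoff 108. No gain.

Yes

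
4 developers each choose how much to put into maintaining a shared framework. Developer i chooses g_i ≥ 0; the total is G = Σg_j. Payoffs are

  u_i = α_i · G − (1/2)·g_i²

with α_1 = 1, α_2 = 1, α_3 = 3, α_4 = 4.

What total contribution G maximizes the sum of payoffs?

36

Planner FOC: ∂(Σu_j)/∂g_i = (Σα_j) − g_i = 0, so g_i^SO = Σα_j = 9 for every i; G^SO = 36.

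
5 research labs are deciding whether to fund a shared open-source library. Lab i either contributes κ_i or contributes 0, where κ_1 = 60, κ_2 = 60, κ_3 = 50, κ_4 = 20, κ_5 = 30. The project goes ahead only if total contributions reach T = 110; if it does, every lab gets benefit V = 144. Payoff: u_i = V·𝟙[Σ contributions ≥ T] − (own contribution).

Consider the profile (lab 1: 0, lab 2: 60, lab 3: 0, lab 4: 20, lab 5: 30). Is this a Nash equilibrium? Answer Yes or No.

Yes

Total = 110 ≥ 110: provided.
Lab 1 (pledges 0, payoff 144): pledging 60 → total 170, payoff 84. No gain.
Lab 2 (pledges 60, payoff 84): dropping to 0 → total 50, payoff 0. No gain.
Lab 3 (pledges 0, payoff 144): pledging 50 → total 160, payoff 94. No gain.
Lab 4 (pledges 20, payoff 124): dropping to 0 → total 90, payoff 0. No gain.
Lab 5 (pledges 30, payoff 114): dropping to 0 → total 80, payoff 0. No gain.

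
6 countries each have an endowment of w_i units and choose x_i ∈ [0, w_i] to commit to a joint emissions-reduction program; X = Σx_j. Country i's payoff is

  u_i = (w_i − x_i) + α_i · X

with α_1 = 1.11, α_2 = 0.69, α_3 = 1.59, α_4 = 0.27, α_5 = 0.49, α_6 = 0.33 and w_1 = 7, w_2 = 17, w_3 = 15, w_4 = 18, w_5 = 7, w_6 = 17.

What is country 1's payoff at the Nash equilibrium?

∂u_i/∂x_i = α_i − 1, so country i contributes w_i if α_i > 1, else 0.
α_i > 1 for i ∈ {1, 3}; NE contributions (7, 0, 15, 0, 0, 0), X = 22.
u_1 = (7 − 7) + 1.11·22 = 24.42.

24.42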